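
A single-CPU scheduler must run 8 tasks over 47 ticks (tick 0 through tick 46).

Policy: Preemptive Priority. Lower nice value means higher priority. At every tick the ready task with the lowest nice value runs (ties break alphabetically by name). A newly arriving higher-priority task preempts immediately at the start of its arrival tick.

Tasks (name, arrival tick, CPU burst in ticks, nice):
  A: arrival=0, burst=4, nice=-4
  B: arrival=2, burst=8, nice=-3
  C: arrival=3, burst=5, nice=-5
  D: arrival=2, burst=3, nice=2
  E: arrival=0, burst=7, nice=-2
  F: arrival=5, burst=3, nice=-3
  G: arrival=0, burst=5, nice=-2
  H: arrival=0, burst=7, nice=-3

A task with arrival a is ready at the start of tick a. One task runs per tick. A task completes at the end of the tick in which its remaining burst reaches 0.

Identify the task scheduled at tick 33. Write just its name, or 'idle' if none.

t=0: ready={A,E,G,H} → run A
t=1: ready={A,E,G,H} → run A
t=2: ready={A,B,D,E,G,H} → run A
t=3: ready={A,B,C,D,E,G,H} → run C
t=4: ready={A,B,C,D,E,G,H} → run C
t=5: ready={A,B,C,D,E,F,G,H} → run C
t=6: ready={A,B,C,D,E,F,G,H} → run C
t=7: ready={A,B,C,D,E,F,G,H} → run C
t=8: ready={A,B,D,E,F,G,H} → run A
t=9: ready={B,D,E,F,G,H} → run B
t=10: ready={B,D,E,F,G,H} → run B
t=11: ready={B,D,E,F,G,H} → run B
t=12: ready={B,D,E,F,G,H} → run B
t=13: ready={B,D,E,F,G,H} → run B
t=14: ready={B,D,E,F,G,H} → run B
t=15: ready={B,D,E,F,G,H} → run B
t=16: ready={B,D,E,F,G,H} → run B
t=17: ready={D,E,F,G,H} → run F
t=18: ready={D,E,F,G,H} → run F
t=19: ready={D,E,F,G,H} → run F
t=20: ready={D,E,G,H} → run H
t=21: ready={D,E,G,H} → run H
t=22: ready={D,E,G,H} → run H
t=23: ready={D,E,G,H} → run H
t=24: ready={D,E,G,H} → run H
t=25: ready={D,E,G,H} → run H
t=26: ready={D,E,G,H} → run H
t=27: ready={D,E,G} → run E
t=28: ready={D,E,G} → run E
t=29: ready={D,E,G} → run E
t=30: ready={D,E,G} → run E
t=31: ready={D,E,G} → run E
t=32: ready={D,E,G} → run E
t=33: ready={D,E,G} → run E
t=34: ready={D,G} → run G
t=35: ready={D,G} → run G
t=36: ready={D,G} → run G
t=37: ready={D,G} → run G
t=38: ready={D,G} → run G
t=39: ready={D} → run D
t=40: ready={D} → run D
t=41: ready={D} → run D
t=42: (idle)
t=43: (idle)
t=44: (idle)
t=45: (idle)
t=46: (idle)

running at tick 33 = E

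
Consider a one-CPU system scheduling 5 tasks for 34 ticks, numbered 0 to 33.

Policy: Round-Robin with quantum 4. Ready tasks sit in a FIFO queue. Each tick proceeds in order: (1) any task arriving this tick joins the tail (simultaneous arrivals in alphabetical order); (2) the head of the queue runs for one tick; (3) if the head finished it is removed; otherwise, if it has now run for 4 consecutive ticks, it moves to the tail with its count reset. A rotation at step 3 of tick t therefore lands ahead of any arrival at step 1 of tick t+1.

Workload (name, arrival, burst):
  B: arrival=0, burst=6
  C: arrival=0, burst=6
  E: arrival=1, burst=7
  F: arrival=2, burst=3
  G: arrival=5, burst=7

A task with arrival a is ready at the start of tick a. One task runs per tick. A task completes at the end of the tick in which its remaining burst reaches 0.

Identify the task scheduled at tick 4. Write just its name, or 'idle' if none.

t=0: queue=[B,C] q_used=0 → run B
t=1: queue=[B,C,E] q_used=1 → run B
t=2: queue=[B,C,E,F] q_used=2 → run B
t=3: queue=[B,C,E,F] q_used=3 → run B
t=4: queue=[C,E,F,B] q_used=0 → run C
t=5: queue=[C,E,F,B,G] q_used=1 → run C
t=6: queue=[C,E,F,B,G] q_used=2 → run C
t=7: queue=[C,E,F,B,G] q_used=3 → run C
t=8: queue=[E,F,B,G,C] q_used=0 → run E
t=9: queue=[E,F,B,G,C] q_used=1 → run E
t=10: queue=[E,F,B,G,C] q_used=2 → run E
t=11: queue=[E,F,B,G,C] q_used=3 → run E
t=12: queue=[F,B,G,C,E] q_used=0 → run F
t=13: queue=[F,B,G,C,E] q_used=1 → run F
t=14: queue=[F,B,G,C,E] q_used=2 → run F
t=15: queue=[B,G,C,E] q_used=0 → run B
t=16: queue=[B,G,C,E] q_used=1 → run B
t=17: queue=[G,C,E] q_used=0 → run G
t=18: queue=[G,C,E] q_used=1 → run G
t=19: queue=[G,C,E] q_used=2 → run G
t=20: queue=[G,C,E] q_used=3 → run G
t=21: queue=[C,E,G] q_used=0 → run C
t=22: queue=[C,E,G] q_used=1 → run C
t=23: queue=[E,G] q_used=0 → run E
t=24: queue=[E,G] q_used=1 → run E
t=25: queue=[E,G] q_used=2 → run E
t=26: queue=[G] q_used=0 → run G
t=27: queue=[G] q_used=1 → run G
t=28: queue=[G] q_used=2 → run G
t=29: (idle)
t=30: (idle)
t=31: (idle)
t=32: (idle)
t=33: (idle)

running at tick 4 = C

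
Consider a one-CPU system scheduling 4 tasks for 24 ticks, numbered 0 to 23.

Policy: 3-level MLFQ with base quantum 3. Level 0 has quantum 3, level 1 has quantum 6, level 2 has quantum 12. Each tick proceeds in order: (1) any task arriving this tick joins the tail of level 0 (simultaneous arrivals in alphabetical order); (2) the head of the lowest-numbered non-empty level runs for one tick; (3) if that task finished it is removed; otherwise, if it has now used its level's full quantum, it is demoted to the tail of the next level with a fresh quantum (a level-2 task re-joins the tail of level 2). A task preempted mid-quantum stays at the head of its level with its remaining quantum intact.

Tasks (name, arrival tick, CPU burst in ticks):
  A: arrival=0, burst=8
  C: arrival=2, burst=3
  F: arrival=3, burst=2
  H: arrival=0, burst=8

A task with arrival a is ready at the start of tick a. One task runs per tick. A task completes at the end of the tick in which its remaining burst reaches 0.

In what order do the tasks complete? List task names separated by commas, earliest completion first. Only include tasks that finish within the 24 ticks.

completion order = C, F, A, H

t=0: L0/L1/L2 = AH/-/- → run A
t=1: L0/L1/L2 = AH/-/- → run A
t=2: L0/L1/L2 = AHC/-/- → run A
t=3: L0/L1/L2 = HCF/A/- → run H
t=4: L0/L1/L2 = HCF/A/- → run H
t=5: L0/L1/L2 = HCF/A/- → run H
t=6: L0/L1/L2 = CF/AH/- → run C
t=7: L0/L1/L2 = CF/AH/- → run C
t=8: L0/L1/L2 = CF/AH/- → run C
t=9: L0/L1/L2 = F/AH/- → run F
t=10: L0/L1/L2 = F/AH/- → run F
t=11: L0/L1/L2 = -/AH/- → run A
t=12: L0/L1/L2 = -/AH/- → run A
t=13: L0/L1/L2 = -/AH/- → run A
t=14: L0/L1/L2 = -/AH/- → run A
t=15: L0/L1/L2 = -/AH/- → run A
t=16: L0/L1/L2 = -/H/- → run H
t=17: L0/L1/L2 = -/H/- → run H
t=18: L0/L1/L2 = -/H/- → run H
t=19: L0/L1/L2 = -/H/- → run H
t=20: L0/L1/L2 = -/H/- → run H
t=21: (idle)
t=22: (idle)
t=23: (idle)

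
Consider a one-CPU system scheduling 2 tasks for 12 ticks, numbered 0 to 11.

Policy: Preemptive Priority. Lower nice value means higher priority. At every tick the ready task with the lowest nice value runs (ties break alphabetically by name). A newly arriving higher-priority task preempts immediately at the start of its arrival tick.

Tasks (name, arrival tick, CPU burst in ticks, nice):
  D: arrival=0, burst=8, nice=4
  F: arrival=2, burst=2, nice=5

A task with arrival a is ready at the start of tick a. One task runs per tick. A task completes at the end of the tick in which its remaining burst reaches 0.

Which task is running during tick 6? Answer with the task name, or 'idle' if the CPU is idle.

running at tick 6 = D

t=0: ready={D} → run D
t=1: ready={D} → run D
t=2: ready={D,F} → run D
t=3: ready={D,F} → run D
t=4: ready={D,F} → run D
t=5: ready={D,F} → run D
t=6: ready={D,F} → run D
t=7: ready={D,F} → run D
t=8: ready={F} → run F
t=9: ready={F} → run F
t=10: (idle)
t=11: (idle)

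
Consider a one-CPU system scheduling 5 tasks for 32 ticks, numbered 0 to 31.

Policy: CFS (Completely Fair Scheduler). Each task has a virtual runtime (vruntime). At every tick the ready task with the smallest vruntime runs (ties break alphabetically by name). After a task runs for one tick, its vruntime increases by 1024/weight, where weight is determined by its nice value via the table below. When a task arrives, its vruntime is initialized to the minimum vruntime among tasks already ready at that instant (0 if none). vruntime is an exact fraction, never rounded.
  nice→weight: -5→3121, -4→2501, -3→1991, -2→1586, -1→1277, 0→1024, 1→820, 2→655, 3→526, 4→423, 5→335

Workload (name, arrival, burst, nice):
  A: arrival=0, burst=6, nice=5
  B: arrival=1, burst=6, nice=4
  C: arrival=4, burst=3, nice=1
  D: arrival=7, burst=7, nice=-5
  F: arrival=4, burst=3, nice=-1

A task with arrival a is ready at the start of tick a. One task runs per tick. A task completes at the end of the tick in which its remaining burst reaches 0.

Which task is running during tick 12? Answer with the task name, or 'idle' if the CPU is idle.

running at tick 12 = F

t=0: vr[A=0] → run A
t=1: vr[A=1024/335 B=1024/335] → run A
t=2: vr[A=2048/335 B=1024/335] → run B
t=3: vr[A=2048/335 B=776192/141705] → run B
t=4: vr[A=2048/335 B=1119232/141705 C=2048/335 F=2048/335] → run A
t=5: vr[A=3072/335 B=1119232/141705 C=2048/335 F=2048/335] → run C
t=6: vr[A=3072/335 B=1119232/141705 C=20224/2747 F=2048/335] → run F
t=7: vr[A=3072/335 B=1119232/141705 C=20224/2747 D=2958336/427795 F=2958336/427795] → run D
t=8: vr[A=3072/335 B=1119232/141705 C=20224/2747 D=9671028736/1335148195 F=2958336/427795] → run F
t=9: vr[A=3072/335 B=1119232/141705 C=20224/2747 D=9671028736/1335148195 F=3301376/427795] → run D
t=10: vr[A=3072/335 B=1119232/141705 C=20224/2747 D=10109090816/1335148195 F=3301376/427795] → run C
t=11: vr[A=3072/335 B=1119232/141705 C=118272/13735 D=10109090816/1335148195 F=3301376/427795] → run D
t=12: vr[A=3072/335 B=1119232/141705 C=118272/13735 D=10547152896/1335148195 F=3301376/427795] → run F
t=13: vr[A=3072/335 B=1119232/141705 C=118272/13735 D=10547152896/1335148195] → run B
t=14: vr[A=3072/335 B=487424/47235 C=118272/13735 D=10547152896/1335148195] → run D
t=15: vr[A=3072/335 B=487424/47235 C=118272/13735 D=10985214976/1335148195] → run D
t=16: vr[A=3072/335 B=487424/47235 C=118272/13735 D=11423277056/1335148195] → run D
t=17: vr[A=3072/335 B=487424/47235 C=118272/13735 D=11861339136/1335148195] → run C
t=18: vr[A=3072/335 B=487424/47235 D=11861339136/1335148195] → run D
t=19: vr[A=3072/335 B=487424/47235] → run A
t=20: vr[A=4096/335 B=487424/47235] → run B
t=21: vr[A=4096/335 B=1805312/141705] → run A
t=22: vr[A=1024/67 B=1805312/141705] → run B
t=23: vr[A=1024/67 B=2148352/141705] → run B
t=24: vr[A=1024/67] → run A
t=25: (idle)
t=26: (idle)
t=27: (idle)
t=28: (idle)
t=29: (idle)
t=30: (idle)
t=31: (idle)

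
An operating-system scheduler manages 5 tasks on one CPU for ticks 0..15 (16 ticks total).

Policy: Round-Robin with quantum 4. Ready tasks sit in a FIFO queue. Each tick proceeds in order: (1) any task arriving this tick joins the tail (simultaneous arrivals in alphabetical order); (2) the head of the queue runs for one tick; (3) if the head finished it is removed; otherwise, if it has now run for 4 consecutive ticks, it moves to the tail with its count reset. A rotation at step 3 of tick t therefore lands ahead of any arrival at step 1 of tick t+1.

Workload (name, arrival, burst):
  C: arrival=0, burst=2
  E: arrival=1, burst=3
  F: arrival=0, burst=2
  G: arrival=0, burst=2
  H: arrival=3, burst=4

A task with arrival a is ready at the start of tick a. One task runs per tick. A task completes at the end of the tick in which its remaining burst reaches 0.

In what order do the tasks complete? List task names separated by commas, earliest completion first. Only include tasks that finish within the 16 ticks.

t=0: queue=[C,F,G] q_used=0 → run C
t=1: queue=[C,F,G,E] q_used=1 → run C
t=2: queue=[F,G,E] q_used=0 → run F
t=3: queue=[F,G,E,H] q_used=1 → run F
t=4: queue=[G,E,H] q_used=0 → run G
t=5: queue=[G,E,H] q_used=1 → run G
t=6: queue=[E,H] q_used=0 → run E
t=7: queue=[E,H] q_used=1 → run E
t=8: queue=[E,H] q_used=2 → run E
t=9: queue=[H] q_used=0 → run H
t=10: queue=[H] q_used=1 → run H
t=11: queue=[H] q_used=2 → run H
t=12: queue=[H] q_used=3 → run H
t=13: (idle)
t=14: (idle)
t=15: (idle)

completion order = C, F, G, E, H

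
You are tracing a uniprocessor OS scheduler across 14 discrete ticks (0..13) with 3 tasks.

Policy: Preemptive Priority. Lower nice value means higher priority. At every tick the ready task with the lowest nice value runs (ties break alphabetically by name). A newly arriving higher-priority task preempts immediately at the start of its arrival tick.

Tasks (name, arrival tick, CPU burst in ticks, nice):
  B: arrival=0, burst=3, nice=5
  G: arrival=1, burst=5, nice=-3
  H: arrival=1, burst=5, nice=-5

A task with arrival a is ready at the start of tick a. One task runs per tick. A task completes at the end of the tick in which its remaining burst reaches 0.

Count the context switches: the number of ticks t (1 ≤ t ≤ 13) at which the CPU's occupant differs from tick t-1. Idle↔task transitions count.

t=0: ready={B} → run B
t=1: ready={B,G,H} → run H
t=2: ready={B,G,H} → run H
t=3: ready={B,G,H} → run H
t=4: ready={B,G,H} → run H
t=5: ready={B,G,H} → run H
t=6: ready={B,G} → run G
t=7: ready={B,G} → run G
t=8: ready={B,G} → run G
t=9: ready={B,G} → run G
t=10: ready={B,G} → run G
t=11: ready={B} → run B
t=12: ready={B} → run B
t=13: (idle)

context switches = 4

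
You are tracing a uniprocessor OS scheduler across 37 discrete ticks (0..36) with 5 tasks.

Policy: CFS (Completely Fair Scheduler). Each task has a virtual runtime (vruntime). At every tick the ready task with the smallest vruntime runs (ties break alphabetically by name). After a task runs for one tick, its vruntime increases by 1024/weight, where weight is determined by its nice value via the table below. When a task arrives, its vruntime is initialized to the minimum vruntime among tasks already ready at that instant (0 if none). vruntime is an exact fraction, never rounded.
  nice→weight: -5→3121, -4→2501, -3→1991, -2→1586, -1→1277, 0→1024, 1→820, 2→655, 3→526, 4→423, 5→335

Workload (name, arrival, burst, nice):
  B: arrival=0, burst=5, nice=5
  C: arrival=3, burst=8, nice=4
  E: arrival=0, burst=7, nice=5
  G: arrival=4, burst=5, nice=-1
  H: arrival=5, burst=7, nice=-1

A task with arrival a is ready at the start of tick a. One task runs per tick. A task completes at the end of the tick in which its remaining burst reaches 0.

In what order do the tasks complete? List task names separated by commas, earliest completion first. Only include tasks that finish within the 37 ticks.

completion order = G, H, B, E, C

t=0: vr[B=0 E=0] → run B
t=1: vr[B=1024/335 E=0] → run E
t=2: vr[B=1024/335 E=1024/335] → run B
t=3: vr[B=2048/335 C=1024/335 E=1024/335] → run C
t=4: vr[B=2048/335 C=776192/141705 E=1024/335 G=1024/335] → run E
t=5: vr[B=2048/335 C=776192/141705 E=2048/335 G=1024/335 H=1024/335] → run G
t=6: vr[B=2048/335 C=776192/141705 E=2048/335 G=1650688/427795 H=1024/335] → run H
t=7: vr[B=2048/335 C=776192/141705 E=2048/335 G=1650688/427795 H=1650688/427795] → run G
t=8: vr[B=2048/335 C=776192/141705 E=2048/335 G=1993728/427795 H=1650688/427795] → run H
t=9: vr[B=2048/335 C=776192/141705 E=2048/335 G=1993728/427795 H=1993728/427795] → run G
t=10: vr[B=2048/335 C=776192/141705 E=2048/335 G=2336768/427795 H=1993728/427795] → run H
t=11: vr[B=2048/335 C=776192/141705 E=2048/335 G=2336768/427795 H=2336768/427795] → run G
t=12: vr[B=2048/335 C=776192/141705 E=2048/335 G=2679808/427795 H=2336768/427795] → run H
t=13: vr[B=2048/335 C=776192/141705 E=2048/335 G=2679808/427795 H=2679808/427795] → run C
t=14: vr[B=2048/335 C=1119232/141705 E=2048/335 G=2679808/427795 H=2679808/427795] → run B
t=15: vr[B=3072/335 C=1119232/141705 E=2048/335 G=2679808/427795 H=2679808/427795] → run E
t=16: vr[B=3072/335 C=1119232/141705 E=3072/335 G=2679808/427795 H=2679808/427795] → run G
t=17: vr[B=3072/335 C=1119232/141705 E=3072/335 H=2679808/427795] → run H
t=18: vr[B=3072/335 C=1119232/141705 E=3072/335 H=3022848/427795] → run H
t=19: vr[B=3072/335 C=1119232/141705 E=3072/335 H=3365888/427795] → run H
t=20: vr[B=3072/335 C=1119232/141705 E=3072/335] → run C
t=21: vr[B=3072/335 C=487424/47235 E=3072/335] → run B
t=22: vr[B=4096/335 C=487424/47235 E=3072/335] → run E
t=23: vr[B=4096/335 C=487424/47235 E=4096/335] → run C
t=24: vr[B=4096/335 C=1805312/141705 E=4096/335] → run B
t=25: vr[C=1805312/141705 E=4096/335] → run E
t=26: vr[C=1805312/141705 E=1024/67] → run C
t=27: vr[C=2148352/141705 E=1024/67] → run C
t=28: vr[C=830464/47235 E=1024/67] → run E
t=29: vr[C=830464/47235 E=6144/335] → run C
t=30: vr[C=2834432/141705 E=6144/335] → run E
t=31: vr[C=2834432/141705] → run C
t=32: (idle)
t=33: (idle)
t=34: (idle)
t=35: (idle)
t=36: (idle)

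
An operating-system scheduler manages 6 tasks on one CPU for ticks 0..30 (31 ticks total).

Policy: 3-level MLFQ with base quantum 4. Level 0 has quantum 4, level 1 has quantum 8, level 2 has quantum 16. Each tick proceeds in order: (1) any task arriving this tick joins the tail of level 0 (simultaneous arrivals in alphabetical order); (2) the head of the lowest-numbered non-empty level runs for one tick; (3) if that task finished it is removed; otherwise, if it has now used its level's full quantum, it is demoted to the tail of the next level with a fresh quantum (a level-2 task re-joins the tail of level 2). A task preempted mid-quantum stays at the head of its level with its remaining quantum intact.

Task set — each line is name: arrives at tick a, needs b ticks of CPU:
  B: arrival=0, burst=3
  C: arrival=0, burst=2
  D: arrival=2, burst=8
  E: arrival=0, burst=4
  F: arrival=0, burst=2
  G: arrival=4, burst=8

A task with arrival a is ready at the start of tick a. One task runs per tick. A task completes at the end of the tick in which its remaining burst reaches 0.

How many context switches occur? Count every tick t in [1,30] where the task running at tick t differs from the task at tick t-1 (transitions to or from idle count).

t=0: L0/L1/L2 = BCEF/-/- → run B
t=1: L0/L1/L2 = BCEF/-/- → run B
t=2: L0/L1/L2 = BCEFD/-/- → run B
t=3: L0/L1/L2 = CEFD/-/- → run C
t=4: L0/L1/L2 = CEFDG/-/- → run C
t=5: L0/L1/L2 = EFDG/-/- → run E
t=6: L0/L1/L2 = EFDG/-/- → run E
t=7: L0/L1/L2 = EFDG/-/- → run E
t=8: L0/L1/L2 = EFDG/-/- → run E
t=9: L0/L1/L2 = FDG/-/- → run F
t=10: L0/L1/L2 = FDG/-/- → run F
t=11: L0/L1/L2 = DG/-/- → run D
t=12: L0/L1/L2 = DG/-/- → run D
t=13: L0/L1/L2 = DG/-/- → run D
t=14: L0/L1/L2 = DG/-/- → run D
t=15: L0/L1/L2 = G/D/- → run G
t=16: L0/L1/L2 = G/D/- → run G
t=17: L0/L1/L2 = G/D/- → run G
t=18: L0/L1/L2 = G/D/- → run G
t=19: L0/L1/L2 = -/DG/- → run D
t=20: L0/L1/L2 = -/DG/- → run D
t=21: L0/L1/L2 = -/DG/- → run D
t=22: L0/L1/L2 = -/DG/- → run D
t=23: L0/L1/L2 = -/G/- → run G
t=24: L0/L1/L2 = -/G/- → run G
t=25: L0/L1/L2 = -/G/- → run G
t=26: L0/L1/L2 = -/G/- → run G
t=27: (idle)
t=28: (idle)
t=29: (idle)
t=30: (idle)

context switches = 8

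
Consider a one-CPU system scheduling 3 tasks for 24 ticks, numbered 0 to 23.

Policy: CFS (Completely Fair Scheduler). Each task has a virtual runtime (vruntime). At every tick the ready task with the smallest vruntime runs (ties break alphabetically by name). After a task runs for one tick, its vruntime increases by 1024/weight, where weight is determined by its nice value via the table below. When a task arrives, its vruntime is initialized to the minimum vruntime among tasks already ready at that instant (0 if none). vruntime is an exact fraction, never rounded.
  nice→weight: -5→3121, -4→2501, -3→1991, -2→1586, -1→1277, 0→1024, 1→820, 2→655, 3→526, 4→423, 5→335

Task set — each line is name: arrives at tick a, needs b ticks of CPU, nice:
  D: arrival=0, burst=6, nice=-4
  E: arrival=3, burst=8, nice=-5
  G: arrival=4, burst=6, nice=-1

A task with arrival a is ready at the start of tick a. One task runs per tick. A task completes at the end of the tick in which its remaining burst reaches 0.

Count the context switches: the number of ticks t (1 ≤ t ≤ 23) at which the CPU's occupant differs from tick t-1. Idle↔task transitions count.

t=0: vr[D=0] → run D
t=1: vr[D=1024/2501] → run D
t=2: vr[D=2048/2501] → run D
t=3: vr[D=3072/2501 E=3072/2501] → run D
t=4: vr[D=4096/2501 E=3072/2501 G=3072/2501] → run E
t=5: vr[D=4096/2501 E=12148736/7805621 G=3072/2501] → run G
t=6: vr[D=4096/2501 E=12148736/7805621 G=6483968/3193777] → run E
t=7: vr[D=4096/2501 E=14709760/7805621 G=6483968/3193777] → run D
t=8: vr[D=5120/2501 E=14709760/7805621 G=6483968/3193777] → run E
t=9: vr[D=5120/2501 E=17270784/7805621 G=6483968/3193777] → run G
t=10: vr[D=5120/2501 E=17270784/7805621 G=9044992/3193777] → run D
t=11: vr[E=17270784/7805621 G=9044992/3193777] → run E
t=12: vr[E=19831808/7805621 G=9044992/3193777] → run E
t=13: vr[E=22392832/7805621 G=9044992/3193777] → run G
t=14: vr[E=22392832/7805621 G=11606016/3193777] → run E
t=15: vr[E=24953856/7805621 G=11606016/3193777] → run E
t=16: vr[E=27514880/7805621 G=11606016/3193777] → run E
t=17: vr[G=11606016/3193777] → run G
t=18: vr[G=14167040/3193777] → run G
t=19: vr[G=16728064/3193777] → run G
t=20: (idle)
t=21: (idle)
t=22: (idle)
t=23: (idle)

context switches = 12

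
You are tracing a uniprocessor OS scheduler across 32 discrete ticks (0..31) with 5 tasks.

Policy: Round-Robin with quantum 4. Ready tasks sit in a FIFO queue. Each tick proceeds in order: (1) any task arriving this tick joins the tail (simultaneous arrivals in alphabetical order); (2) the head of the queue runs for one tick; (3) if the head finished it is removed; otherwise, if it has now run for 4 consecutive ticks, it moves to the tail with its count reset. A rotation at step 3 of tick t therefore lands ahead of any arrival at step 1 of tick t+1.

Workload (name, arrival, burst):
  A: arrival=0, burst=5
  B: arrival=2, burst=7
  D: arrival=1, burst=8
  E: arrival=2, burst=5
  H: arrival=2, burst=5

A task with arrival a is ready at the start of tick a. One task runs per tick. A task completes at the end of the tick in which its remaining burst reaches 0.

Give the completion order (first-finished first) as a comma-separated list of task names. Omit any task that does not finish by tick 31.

completion order = A, D, B, E, H

t=0: queue=[A] q_used=0 → run A
t=1: queue=[A,D] q_used=1 → run A
t=2: queue=[A,D,B,E,H] q_used=2 → run A
t=3: queue=[A,D,B,E,H] q_used=3 → run A
t=4: queue=[D,B,E,H,A] q_used=0 → run D
t=5: queue=[D,B,E,H,A] q_used=1 → run D
t=6: queue=[D,B,E,H,A] q_used=2 → run D
t=7: queue=[D,B,E,H,A] q_used=3 → run D
t=8: queue=[B,E,H,A,D] q_used=0 → run B
t=9: queue=[B,E,H,A,D] q_used=1 → run B
t=10: queue=[B,E,H,A,D] q_used=2 → run B
t=11: queue=[B,E,H,A,D] q_used=3 → run B
t=12: queue=[E,H,A,D,B] q_used=0 → run E
t=13: queue=[E,H,A,D,B] q_used=1 → run E
t=14: queue=[E,H,A,D,B] q_used=2 → run E
t=15: queue=[E,H,A,D,B] q_used=3 → run E
t=16: queue=[H,A,D,B,E] q_used=0 → run H
t=17: queue=[H,A,D,B,E] q_used=1 → run H
t=18: queue=[H,A,D,B,E] q_used=2 → run H
t=19: queue=[H,A,D,B,E] q_used=3 → run H
t=20: queue=[A,D,B,E,H] q_used=0 → run A
t=21: queue=[D,B,E,H] q_used=0 → run D
t=22: queue=[D,B,E,H] q_used=1 → run D
t=23: queue=[D,B,E,H] q_used=2 → run D
t=24: queue=[D,B,E,H] q_used=3 → run D
t=25: queue=[B,E,H] q_used=0 → run B
t=26: queue=[B,E,H] q_used=1 → run B
t=27: queue=[B,E,H] q_used=2 → run B
t=28: queue=[E,H] q_used=0 → run E
t=29: queue=[H] q_used=0 → run H
t=30: (idle)
t=31: (idle)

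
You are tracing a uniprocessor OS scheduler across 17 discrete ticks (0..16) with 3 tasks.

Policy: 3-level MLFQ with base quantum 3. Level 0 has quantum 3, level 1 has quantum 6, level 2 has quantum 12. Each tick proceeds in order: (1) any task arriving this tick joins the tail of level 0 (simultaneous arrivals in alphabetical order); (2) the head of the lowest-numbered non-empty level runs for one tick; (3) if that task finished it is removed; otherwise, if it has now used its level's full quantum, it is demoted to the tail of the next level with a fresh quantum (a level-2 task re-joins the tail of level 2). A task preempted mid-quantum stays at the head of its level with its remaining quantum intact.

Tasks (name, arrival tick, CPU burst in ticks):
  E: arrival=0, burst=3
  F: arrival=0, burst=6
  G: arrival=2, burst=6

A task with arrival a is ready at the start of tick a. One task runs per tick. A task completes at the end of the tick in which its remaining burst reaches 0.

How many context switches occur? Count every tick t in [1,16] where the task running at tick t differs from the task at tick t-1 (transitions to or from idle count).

context switches = 5

t=0: L0/L1/L2 = EF/-/- → run E
t=1: L0/L1/L2 = EF/-/- → run E
t=2: L0/L1/L2 = EFG/-/- → run E
t=3: L0/L1/L2 = FG/-/- → run F
t=4: L0/L1/L2 = FG/-/- → run F
t=5: L0/L1/L2 = FG/-/- → run F
t=6: L0/L1/L2 = G/F/- → run G
t=7: L0/L1/L2 = G/F/- → run G
t=8: L0/L1/L2 = G/F/- → run G
t=9: L0/L1/L2 = -/FG/- → run F
t=10: L0/L1/L2 = -/FG/- → run F
t=11: L0/L1/L2 = -/FG/- → run F
t=12: L0/L1/L2 = -/G/- → run G
t=13: L0/L1/L2 = -/G/- → run G
t=14: L0/L1/L2 = -/G/- → run G
t=15: (idle)
t=16: (idle)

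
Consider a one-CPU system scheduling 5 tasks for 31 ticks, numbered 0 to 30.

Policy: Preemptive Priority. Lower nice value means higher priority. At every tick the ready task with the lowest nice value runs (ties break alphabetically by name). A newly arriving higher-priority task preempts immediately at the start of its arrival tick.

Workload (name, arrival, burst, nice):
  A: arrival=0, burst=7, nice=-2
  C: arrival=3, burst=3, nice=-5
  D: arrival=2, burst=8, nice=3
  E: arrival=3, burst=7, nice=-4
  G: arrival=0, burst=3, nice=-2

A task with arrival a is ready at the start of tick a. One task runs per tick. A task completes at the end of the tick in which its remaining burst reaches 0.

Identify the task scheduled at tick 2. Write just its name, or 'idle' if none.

t=0: ready={A,G} → run A
t=1: ready={A,G} → run A
t=2: ready={A,D,G} → run A
t=3: ready={A,C,D,E,G} → run C
t=4: ready={A,C,D,E,G} → run C
t=5: ready={A,C,D,E,G} → run C
t=6: ready={A,D,E,G} → run E
t=7: ready={A,D,E,G} → run E
t=8: ready={A,D,E,G} → run E
t=9: ready={A,D,E,G} → run E
t=10: ready={A,D,E,G} → run E
t=11: ready={A,D,E,G} → run E
t=12: ready={A,D,E,G} → run E
t=13: ready={A,D,G} → run A
t=14: ready={A,D,G} → run A
t=15: ready={A,D,G} → run A
t=16: ready={A,D,G} → run A
t=17: ready={D,G} → run G
t=18: ready={D,G} → run G
t=19: ready={D,G} → run G
t=20: ready={D} → run D
t=21: ready={D} → run D
t=22: ready={D} → run D
t=23: ready={D} → run D
t=24: ready={D} → run D
t=25: ready={D} → run D
t=26: ready={D} → run D
t=27: ready={D} → run D
t=28: (idle)
t=29: (idle)
t=30: (idle)

running at tick 2 = A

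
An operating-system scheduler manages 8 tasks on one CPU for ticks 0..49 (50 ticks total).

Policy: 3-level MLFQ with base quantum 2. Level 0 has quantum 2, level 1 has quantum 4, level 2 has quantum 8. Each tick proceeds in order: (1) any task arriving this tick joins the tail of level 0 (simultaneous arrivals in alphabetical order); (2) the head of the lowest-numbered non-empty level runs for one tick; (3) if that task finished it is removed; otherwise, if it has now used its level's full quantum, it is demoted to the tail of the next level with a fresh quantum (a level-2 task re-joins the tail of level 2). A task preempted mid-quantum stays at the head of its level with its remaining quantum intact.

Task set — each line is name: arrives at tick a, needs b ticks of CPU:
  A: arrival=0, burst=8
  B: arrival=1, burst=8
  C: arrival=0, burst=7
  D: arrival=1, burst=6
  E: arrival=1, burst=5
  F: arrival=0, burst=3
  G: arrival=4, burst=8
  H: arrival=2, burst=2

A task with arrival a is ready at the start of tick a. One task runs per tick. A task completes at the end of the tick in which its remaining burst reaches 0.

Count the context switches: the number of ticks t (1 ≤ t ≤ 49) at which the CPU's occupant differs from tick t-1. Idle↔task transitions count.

t=0: L0/L1/L2 = ACF/-/- → run A
t=1: L0/L1/L2 = ACFBDE/-/- → run A
t=2: L0/L1/L2 = CFBDEH/A/- → run C
t=3: L0/L1/L2 = CFBDEH/A/- → run C
t=4: L0/L1/L2 = FBDEHG/AC/- → run F
t=5: L0/L1/L2 = FBDEHG/AC/- → run F
t=6: L0/L1/L2 = BDEHG/ACF/- → run B
t=7: L0/L1/L2 = BDEHG/ACF/- → run B
t=8: L0/L1/L2 = DEHG/ACFB/- → run D
t=9: L0/L1/L2 = DEHG/ACFB/- → run D
t=10: L0/L1/L2 = EHG/ACFBD/- → run E
t=11: L0/L1/L2 = EHG/ACFBD/- → run E
t=12: L0/L1/L2 = HG/ACFBDE/- → run H
t=13: L0/L1/L2 = HG/ACFBDE/- → run H
t=14: L0/L1/L2 = G/ACFBDE/- → run G
t=15: L0/L1/L2 = G/ACFBDE/- → run G
t=16: L0/L1/L2 = -/ACFBDEG/- → run A
t=17: L0/L1/L2 = -/ACFBDEG/- → run A
t=18: L0/L1/L2 = -/ACFBDEG/- → run A
t=19: L0/L1/L2 = -/ACFBDEG/- → run A
t=20: L0/L1/L2 = -/CFBDEG/A → run C
t=21: L0/L1/L2 = -/CFBDEG/A → run C
t=22: L0/L1/L2 = -/CFBDEG/A → run C
t=23: L0/L1/L2 = -/CFBDEG/A → run C
t=24: L0/L1/L2 = -/FBDEG/AC → run F
t=25: L0/L1/L2 = -/BDEG/AC → run B
t=26: L0/L1/L2 = -/BDEG/AC → run B
t=27: L0/L1/L2 = -/BDEG/AC → run B
t=28: L0/L1/L2 = -/BDEG/AC → run B
t=29: L0/L1/L2 = -/DEG/ACB → run D
t=30: L0/L1/L2 = -/DEG/ACB → run D
t=31: L0/L1/L2 = -/DEG/ACB → run D
t=32: L0/L1/L2 = -/DEG/ACB → run D
t=33: L0/L1/L2 = -/EG/ACB → run E
t=34: L0/L1/L2 = -/EG/ACB → run E
t=35: L0/L1/L2 = -/EG/ACB → run E
t=36: L0/L1/L2 = -/G/ACB → run G
t=37: L0/L1/L2 = -/G/ACB → run G
t=38: L0/L1/L2 = -/G/ACB → run G
t=39: L0/L1/L2 = -/G/ACB → run G
t=40: L0/L1/L2 = -/-/ACBG → run A
t=41: L0/L1/L2 = -/-/ACBG → run A
t=42: L0/L1/L2 = -/-/CBG → run C
t=43: L0/L1/L2 = -/-/BG → run B
t=44: L0/L1/L2 = -/-/BG → run B
t=45: L0/L1/L2 = -/-/G → run G
t=46: L0/L1/L2 = -/-/G → run G
t=47: (idle)
t=48: (idle)
t=49: (idle)

context switches = 19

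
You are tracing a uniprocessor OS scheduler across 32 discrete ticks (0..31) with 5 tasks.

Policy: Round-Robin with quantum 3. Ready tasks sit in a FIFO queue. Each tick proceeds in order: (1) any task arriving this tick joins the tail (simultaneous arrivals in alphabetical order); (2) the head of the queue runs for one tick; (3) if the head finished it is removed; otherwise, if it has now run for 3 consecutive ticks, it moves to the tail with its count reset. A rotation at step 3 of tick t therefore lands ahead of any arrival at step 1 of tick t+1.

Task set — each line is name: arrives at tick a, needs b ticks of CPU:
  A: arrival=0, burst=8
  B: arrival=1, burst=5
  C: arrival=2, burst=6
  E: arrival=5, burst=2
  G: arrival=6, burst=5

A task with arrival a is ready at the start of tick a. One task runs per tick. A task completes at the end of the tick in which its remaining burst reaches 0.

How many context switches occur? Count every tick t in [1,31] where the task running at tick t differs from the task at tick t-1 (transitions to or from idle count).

t=0: queue=[A] q_used=0 → run A
t=1: queue=[A,B] q_used=1 → run A
t=2: queue=[A,B,C] q_used=2 → run A
t=3: queue=[B,C,A] q_used=0 → run B
t=4: queue=[B,C,A] q_used=1 → run B
t=5: queue=[B,C,A,E] q_used=2 → run B
t=6: queue=[C,A,E,B,G] q_used=0 → run C
t=7: queue=[C,A,E,B,G] q_used=1 → run C
t=8: queue=[C,A,E,B,G] q_used=2 → run C
t=9: queue=[A,E,B,G,C] q_used=0 → run A
t=10: queue=[A,E,B,G,C] q_used=1 → run A
t=11: queue=[A,E,B,G,C] q_used=2 → run A
t=12: queue=[E,B,G,C,A] q_used=0 → run E
t=13: queue=[E,B,G,C,A] q_used=1 → run E
t=14: queue=[B,G,C,A] q_used=0 → run B
t=15: queue=[B,G,C,A] q_used=1 → run B
t=16: queue=[G,C,A] q_used=0 → run G
t=17: queue=[G,C,A] q_used=1 → run G
t=18: queue=[G,C,A] q_used=2 → run G
t=19: queue=[C,A,G] q_used=0 → run C
t=20: queue=[C,A,G] q_used=1 → run C
t=21: queue=[C,A,G] q_used=2 → run C
t=22: queue=[A,G] q_used=0 → run A
t=23: queue=[A,G] q_used=1 → run A
t=24: queue=[G] q_used=0 → run G
t=25: queue=[G] q_used=1 → run G
t=26: (idle)
t=27: (idle)
t=28: (idle)
t=29: (idle)
t=30: (idle)
t=31: (idle)

context switches = 10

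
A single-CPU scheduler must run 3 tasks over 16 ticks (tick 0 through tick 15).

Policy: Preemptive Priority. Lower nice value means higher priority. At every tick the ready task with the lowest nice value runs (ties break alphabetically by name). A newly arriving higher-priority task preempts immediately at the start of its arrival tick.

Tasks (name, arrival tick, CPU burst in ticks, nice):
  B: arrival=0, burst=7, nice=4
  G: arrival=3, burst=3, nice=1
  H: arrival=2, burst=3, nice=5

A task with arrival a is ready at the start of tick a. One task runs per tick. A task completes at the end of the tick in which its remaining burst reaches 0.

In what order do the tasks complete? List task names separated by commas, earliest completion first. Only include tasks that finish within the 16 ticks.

completion order = G, B, H

t=0: ready={B} → run B
t=1: ready={B} → run B
t=2: ready={B,H} → run B
t=3: ready={B,G,H} → run G
t=4: ready={B,G,H} → run G
t=5: ready={B,G,H} → run G
t=6: ready={B,H} → run B
t=7: ready={B,H} → run B
t=8: ready={B,H} → run B
t=9: ready={B,H} → run B
t=10: ready={H} → run H
t=11: ready={H} → run H
t=12: ready={H} → run H
t=13: (idle)
t=14: (idle)
t=15: (idle)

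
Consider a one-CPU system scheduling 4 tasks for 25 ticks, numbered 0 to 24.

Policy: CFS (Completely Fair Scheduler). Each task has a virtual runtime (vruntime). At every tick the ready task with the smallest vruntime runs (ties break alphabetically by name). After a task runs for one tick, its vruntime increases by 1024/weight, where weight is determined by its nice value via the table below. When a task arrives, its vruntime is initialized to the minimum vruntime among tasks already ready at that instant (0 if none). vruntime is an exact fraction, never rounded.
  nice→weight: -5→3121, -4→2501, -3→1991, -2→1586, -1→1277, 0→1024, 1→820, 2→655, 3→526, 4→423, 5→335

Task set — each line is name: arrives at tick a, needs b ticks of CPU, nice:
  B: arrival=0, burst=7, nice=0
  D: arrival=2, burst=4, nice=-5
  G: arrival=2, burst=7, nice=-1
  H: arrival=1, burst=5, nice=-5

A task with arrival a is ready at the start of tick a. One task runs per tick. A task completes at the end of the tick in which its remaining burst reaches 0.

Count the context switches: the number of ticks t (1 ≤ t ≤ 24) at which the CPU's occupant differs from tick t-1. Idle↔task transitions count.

t=0: vr[B=0] → run B
t=1: vr[B=1 H=1] → run B
t=2: vr[B=2 D=1 G=1 H=1] → run D
t=3: vr[B=2 D=4145/3121 G=1 H=1] → run G
t=4: vr[B=2 D=4145/3121 G=2301/1277 H=1] → run H
t=5: vr[B=2 D=4145/3121 G=2301/1277 H=4145/3121] → run D
t=6: vr[B=2 D=5169/3121 G=2301/1277 H=4145/3121] → run H
t=7: vr[B=2 D=5169/3121 G=2301/1277 H=5169/3121] → run D
t=8: vr[B=2 D=6193/3121 G=2301/1277 H=5169/3121] → run H
t=9: vr[B=2 D=6193/3121 G=2301/1277 H=6193/3121] → run G
t=10: vr[B=2 D=6193/3121 G=3325/1277 H=6193/3121] → run D
t=11: vr[B=2 G=3325/1277 H=6193/3121] → run H
t=12: vr[B=2 G=3325/1277 H=7217/3121] → run B
t=13: vr[B=3 G=3325/1277 H=7217/3121] → run H
t=14: vr[B=3 G=3325/1277] → run G
t=15: vr[B=3 G=4349/1277] → run B
t=16: vr[B=4 G=4349/1277] → run G
t=17: vr[B=4 G=5373/1277] → run B
t=18: vr[B=5 G=5373/1277] → run G
t=19: vr[B=5 G=6397/1277] → run B
t=20: vr[B=6 G=6397/1277] → run G
t=21: vr[B=6 G=7421/1277] → run G
t=22: vr[B=6] → run B
t=23: (idle)
t=24: (idle)

context switches = 21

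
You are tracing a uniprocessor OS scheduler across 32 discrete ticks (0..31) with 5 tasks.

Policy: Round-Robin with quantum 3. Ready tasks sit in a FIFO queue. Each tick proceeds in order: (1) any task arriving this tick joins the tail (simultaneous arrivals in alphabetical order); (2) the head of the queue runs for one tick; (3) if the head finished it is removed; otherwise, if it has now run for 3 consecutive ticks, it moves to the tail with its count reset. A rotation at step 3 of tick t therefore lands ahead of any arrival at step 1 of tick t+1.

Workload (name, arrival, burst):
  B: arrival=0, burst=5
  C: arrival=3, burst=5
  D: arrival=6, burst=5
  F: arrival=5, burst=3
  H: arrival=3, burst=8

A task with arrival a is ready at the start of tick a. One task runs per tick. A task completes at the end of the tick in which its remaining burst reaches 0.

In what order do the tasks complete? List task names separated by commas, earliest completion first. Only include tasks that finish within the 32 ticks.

completion order = B, F, C, D, H

t=0: queue=[B] q_used=0 → run B
t=1: queue=[B] q_used=1 → run B
t=2: queue=[B] q_used=2 → run B
t=3: queue=[B,C,H] q_used=0 → run B
t=4: queue=[B,C,H] q_used=1 → run B
t=5: queue=[C,H,F] q_used=0 → run C
t=6: queue=[C,H,F,D] q_used=1 → run C
t=7: queue=[C,H,F,D] q_used=2 → run C
t=8: queue=[H,F,D,C] q_used=0 → run H
t=9: queue=[H,F,D,C] q_used=1 → run H
t=10: queue=[H,F,D,C] q_used=2 → run H
t=11: queue=[F,D,C,H] q_used=0 → run F
t=12: queue=[F,D,C,H] q_used=1 → run F
t=13: queue=[F,D,C,H] q_used=2 → run F
t=14: queue=[D,C,H] q_used=0 → run D
t=15: queue=[D,C,H] q_used=1 → run D
t=16: queue=[D,C,H] q_used=2 → run D
t=17: queue=[C,H,D] q_used=0 → run C
t=18: queue=[C,H,D] q_used=1 → run C
t=19: queue=[H,D] q_used=0 → run H
t=20: queue=[H,D] q_used=1 → run H
t=21: queue=[H,D] q_used=2 → run H
t=22: queue=[D,H] q_used=0 → run D
t=23: queue=[D,H] q_used=1 → run D
t=24: queue=[H] q_used=0 → run H
t=25: queue=[H] q_used=1 → run H
t=26: (idle)
t=27: (idle)
t=28: (idle)
t=29: (idle)
t=30: (idle)
t=31: (idle)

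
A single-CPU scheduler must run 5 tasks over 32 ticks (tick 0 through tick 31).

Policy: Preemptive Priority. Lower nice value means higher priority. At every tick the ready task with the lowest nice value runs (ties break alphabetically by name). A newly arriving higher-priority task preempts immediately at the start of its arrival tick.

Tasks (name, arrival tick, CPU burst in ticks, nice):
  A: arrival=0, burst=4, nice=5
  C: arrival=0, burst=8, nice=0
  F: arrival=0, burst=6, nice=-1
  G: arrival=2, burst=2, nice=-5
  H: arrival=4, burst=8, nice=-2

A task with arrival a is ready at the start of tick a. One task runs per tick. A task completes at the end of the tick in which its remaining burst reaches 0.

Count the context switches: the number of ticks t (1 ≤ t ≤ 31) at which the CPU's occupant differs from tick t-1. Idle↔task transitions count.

context switches = 6

t=0: ready={A,C,F} → run F
t=1: ready={A,C,F} → run F
t=2: ready={A,C,F,G} → run G
t=3: ready={A,C,F,G} → run G
t=4: ready={A,C,F,H} → run H
t=5: ready={A,C,F,H} → run H
t=6: ready={A,C,F,H} → run H
t=7: ready={A,C,F,H} → run H
t=8: ready={A,C,F,H} → run H
t=9: ready={A,C,F,H} → run H
t=10: ready={A,C,F,H} → run H
t=11: ready={A,C,F,H} → run H
t=12: ready={A,C,F} → run F
t=13: ready={A,C,F} → run F
t=14: ready={A,C,F} → run F
t=15: ready={A,C,F} → run F
t=16: ready={A,C} → run C
t=17: ready={A,C} → run C
t=18: ready={A,C} → run C
t=19: ready={A,C} → run C
t=20: ready={A,C} → run C
t=21: ready={A,C} → run C
t=22: ready={A,C} → run C
t=23: ready={A,C} → run C
t=24: ready={A} → run A
t=25: ready={A} → run A
t=26: ready={A} → run A
t=27: ready={A} → run A
t=28: (idle)
t=29: (idle)
t=30: (idle)
t=31: (idle)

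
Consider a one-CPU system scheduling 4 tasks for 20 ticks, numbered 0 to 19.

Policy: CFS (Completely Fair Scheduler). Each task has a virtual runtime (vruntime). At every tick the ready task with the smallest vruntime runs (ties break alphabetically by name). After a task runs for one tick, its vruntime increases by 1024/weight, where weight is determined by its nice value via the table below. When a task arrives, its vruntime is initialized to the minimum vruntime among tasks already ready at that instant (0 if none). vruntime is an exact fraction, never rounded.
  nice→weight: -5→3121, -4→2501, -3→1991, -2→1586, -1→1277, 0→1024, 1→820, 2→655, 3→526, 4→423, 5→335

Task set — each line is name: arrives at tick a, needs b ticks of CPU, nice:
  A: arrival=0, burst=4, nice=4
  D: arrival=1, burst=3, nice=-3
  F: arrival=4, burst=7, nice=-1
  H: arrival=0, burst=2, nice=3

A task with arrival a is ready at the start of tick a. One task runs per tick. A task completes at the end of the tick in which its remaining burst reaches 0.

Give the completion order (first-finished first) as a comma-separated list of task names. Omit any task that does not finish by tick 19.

t=0: vr[A=0 H=0] → run A
t=1: vr[A=1024/423 D=0 H=0] → run D
t=2: vr[A=1024/423 D=1024/1991 H=0] → run H
t=3: vr[A=1024/423 D=1024/1991 H=512/263] → run D
t=4: vr[A=1024/423 D=2048/1991 F=2048/1991 H=512/263] → run D
t=5: vr[A=1024/423 F=2048/1991 H=512/263] → run F
t=6: vr[A=1024/423 F=4654080/2542507 H=512/263] → run F
t=7: vr[A=1024/423 F=6692864/2542507 H=512/263] → run H
t=8: vr[A=1024/423 F=6692864/2542507] → run A
t=9: vr[A=2048/423 F=6692864/2542507] → run F
t=10: vr[A=2048/423 F=8731648/2542507] → run F
t=11: vr[A=2048/423 F=10770432/2542507] → run F
t=12: vr[A=2048/423 F=12809216/2542507] → run A
t=13: vr[A=1024/141 F=12809216/2542507] → run F
t=14: vr[A=1024/141 F=14848000/2542507] → run F
t=15: vr[A=1024/141] → run A
t=16: (idle)
t=17: (idle)
t=18: (idle)
t=19: (idle)

completion order = D, H, F, A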